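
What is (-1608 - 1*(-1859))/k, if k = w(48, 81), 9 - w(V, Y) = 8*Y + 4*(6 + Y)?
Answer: -251/987 ≈ -0.25431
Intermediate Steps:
w(V, Y) = -15 - 12*Y (w(V, Y) = 9 - (8*Y + 4*(6 + Y)) = 9 - (8*Y + (24 + 4*Y)) = 9 - (24 + 12*Y) = 9 + (-24 - 12*Y) = -15 - 12*Y)
k = -987 (k = -15 - 12*81 = -15 - 972 = -987)
(-1608 - 1*(-1859))/k = (-1608 - 1*(-1859))/(-987) = (-1608 + 1859)*(-1/987) = 251*(-1/987) = -251/987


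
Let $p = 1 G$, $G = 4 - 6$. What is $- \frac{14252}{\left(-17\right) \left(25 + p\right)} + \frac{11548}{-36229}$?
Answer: $\frac{511820440}{14165539} \approx 36.131$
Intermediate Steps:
$G = -2$ ($G = 4 - 6 = -2$)
$p = -2$ ($p = 1 \left(-2\right) = -2$)
$- \frac{14252}{\left(-17\right) \left(25 + p\right)} + \frac{11548}{-36229} = - \frac{14252}{\left(-17\right) \left(25 - 2\right)} + \frac{11548}{-36229} = - \frac{14252}{\left(-17\right) 23} + 11548 \left(- \frac{1}{36229}\right) = - \frac{14252}{-391} - \frac{11548}{36229} = \left(-14252\right) \left(- \frac{1}{391}\right) - \frac{11548}{36229} = \frac{14252}{391} - \frac{11548}{36229} = \frac{511820440}{14165539}$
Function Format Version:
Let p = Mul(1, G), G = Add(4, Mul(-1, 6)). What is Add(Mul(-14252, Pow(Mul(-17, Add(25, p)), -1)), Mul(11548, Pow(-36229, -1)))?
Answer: Rational(511820440, 14165539) ≈ 36.131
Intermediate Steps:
G = -2 (G = Add(4, -6) = -2)
p = -2 (p = Mul(1, -2) = -2)
Add(Mul(-14252, Pow(Mul(-17, Add(25, p)), -1)), Mul(11548, Pow(-36229, -1))) = Add(Mul(-14252, Pow(Mul(-17, Add(25, -2)), -1)), Mul(11548, Pow(-36229, -1))) = Add(Mul(-14252, Pow(Mul(-17, 23), -1)), Mul(11548, Rational(-1, 36229))) = Add(Mul(-14252, Pow(-391, -1)), Rational(-11548, 36229)) = Add(Mul(-14252, Rational(-1, 391)), Rational(-11548, 36229)) = Add(Rational(14252, 391), Rational(-11548, 36229)) = Rational(511820440, 14165539)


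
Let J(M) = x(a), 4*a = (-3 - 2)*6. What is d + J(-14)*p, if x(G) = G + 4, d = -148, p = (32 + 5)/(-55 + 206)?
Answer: -44955/302 ≈ -148.86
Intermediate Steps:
p = 37/151 ≈ 0.24503
a = -15/2 (a = ((-3 - 2)*6)/4 = (-5*6)/4 = (¼)*(-30) = -15/2 ≈ -7.5000)
x(G) = 4 + G
J(M) = -7/2 (J(M) = 4 - 15/2 = -7/2)
d + J(-14)*p = -148 - 7/2*37/151 = -148 - 259/302 = -44955/302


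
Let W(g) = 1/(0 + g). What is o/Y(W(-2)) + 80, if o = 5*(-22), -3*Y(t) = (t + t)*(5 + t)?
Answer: 20/3 ≈ 6.6667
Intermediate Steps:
W(g) = 1/g
Y(t) = -2*t*(5 + t)/3 (Y(t) = -(t + t)*(5 + t)/3 = -2*t*(5 + t)/3)
o = -110
o/Y(W(-2)) + 80 = -110*3/(5 + 1/(-2)) + 80 = -110*3/(5 - 1/2) + 80 = -110/((-2/3*(-1/2)*9/2)) + 80 = -110/3/2 + 80 = -110*2/3 + 80 = -220/3 + 80 = 20/3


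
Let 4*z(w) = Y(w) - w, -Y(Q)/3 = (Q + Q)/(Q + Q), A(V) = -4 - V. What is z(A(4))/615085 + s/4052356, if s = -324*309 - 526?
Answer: -12379663825/498508678052 ≈ -0.024833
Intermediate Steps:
Y(Q) = -3 (Y(Q) = -3*(Q + Q)/(Q + Q) = -3*2*Q/(2*Q) = -3*2*Q*1/(2*Q) = -3*1 = -3)
z(w) = -¾ - w/4 (z(w) = (-3 - w)/4 = -¾ - w/4)
s = -100642 (s = -100116 - 526 = -100642)
z(A(4))/615085 + s/4052356 = (-¾ - (-4 - 1*4)/4)/615085 - 100642/4052356 = (-¾ - (-4 - 4)/4)*(1/615085) - 100642*1/4052356 = (-¾ - ¼*(-8))*(1/615085) - 50321/2026178 = (-¾ + 2)*(1/615085) - 50321/2026178 = (5/4)*(1/615085) - 50321/2026178 = 1/492068 - 50321/2026178 = -12379663825/498508678052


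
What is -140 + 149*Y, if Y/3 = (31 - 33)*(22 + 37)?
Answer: -52886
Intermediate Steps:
Y = -354 (Y = 3*((31 - 33)*(22 + 37)) = 3*(-2*59) = 3*(-118) = -354)
-140 + 149*Y = -140 + 149*(-354) = -140 - 52746 = -52886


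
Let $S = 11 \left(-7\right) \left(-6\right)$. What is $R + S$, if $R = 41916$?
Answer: $42378$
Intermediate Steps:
$S = 462$ ($S = \left(-77\right) \left(-6\right) = 462$)
$R + S = 41916 + 462 = 42378$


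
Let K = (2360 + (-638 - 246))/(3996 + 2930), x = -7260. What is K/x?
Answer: -123/4190230 ≈ -2.9354e-5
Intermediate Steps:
K = 738/3463 (K = (2360 - 884)/6926 = 1476*(1/6926) = 738/3463 ≈ 0.21311)
K/x = (738/3463)/(-7260) = (738/3463)*(-1/7260) = -123/4190230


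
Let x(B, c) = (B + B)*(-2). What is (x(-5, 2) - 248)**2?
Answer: 51984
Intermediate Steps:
x(B, c) = -4*B (x(B, c) = (2*B)*(-2) = -4*B)
(x(-5, 2) - 248)**2 = (-4*(-5) - 248)**2 = (20 - 248)**2 = (-228)**2 = 51984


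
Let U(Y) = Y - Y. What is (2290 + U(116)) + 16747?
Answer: 19037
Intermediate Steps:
U(Y) = 0
(2290 + U(116)) + 16747 = (2290 + 0) + 16747 = 2290 + 16747 = 19037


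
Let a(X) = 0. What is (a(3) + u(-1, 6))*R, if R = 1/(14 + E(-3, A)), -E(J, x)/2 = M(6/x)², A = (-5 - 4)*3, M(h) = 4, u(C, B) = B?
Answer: -⅓ ≈ -0.33333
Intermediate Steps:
A = -27 (A = -9*3 = -27)
E(J, x) = -32 (E(J, x) = -2*4² = -2*16 = -32)
R = -1/18 (R = 1/(14 - 32) = 1/(-18) = -1/18 ≈ -0.055556)
(a(3) + u(-1, 6))*R = (0 + 6)*(-1/18) = 6*(-1/18) = -⅓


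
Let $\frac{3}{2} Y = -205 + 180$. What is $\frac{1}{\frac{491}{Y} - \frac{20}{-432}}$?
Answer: $- \frac{2700}{79417} \approx -0.033998$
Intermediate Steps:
$Y = - \frac{50}{3}$ ($Y = \frac{2 \left(-205 + 180\right)}{3} = \frac{2}{3} \left(-25\right) = - \frac{50}{3} \approx -16.667$)
$\frac{1}{\frac{491}{Y} - \frac{20}{-432}} = \frac{1}{\frac{491}{- \frac{50}{3}} - \frac{20}{-432}} = \frac{1}{491 \left(- \frac{3}{50}\right) - - \frac{5}{108}} = \frac{1}{- \frac{1473}{50} + \frac{5}{108}} = \frac{1}{- \frac{79417}{2700}} = - \frac{2700}{79417}$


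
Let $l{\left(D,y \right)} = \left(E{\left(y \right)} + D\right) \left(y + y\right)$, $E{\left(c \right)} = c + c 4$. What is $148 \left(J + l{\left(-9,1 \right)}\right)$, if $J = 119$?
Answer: $16428$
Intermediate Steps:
$E{\left(c \right)} = 5 c$ ($E{\left(c \right)} = c + 4 c = 5 c$)
$l{\left(D,y \right)} = 2 y \left(D + 5 y\right)$ ($l{\left(D,y \right)} = \left(5 y + D\right) \left(y + y\right) = \left(D + 5 y\right) 2 y = 2 y \left(D + 5 y\right)$)
$148 \left(J + l{\left(-9,1 \right)}\right) = 148 \left(119 + 2 \cdot 1 \left(-9 + 5 \cdot 1\right)\right) = 148 \left(119 + 2 \cdot 1 \left(-9 + 5\right)\right) = 148 \left(119 + 2 \cdot 1 \left(-4\right)\right) = 148 \left(119 - 8\right) = 148 \cdot 111 = 16428$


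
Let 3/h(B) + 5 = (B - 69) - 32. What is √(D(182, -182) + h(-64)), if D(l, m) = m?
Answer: I*√5260310/170 ≈ 13.491*I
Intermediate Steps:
h(B) = 3/(-106 + B) (h(B) = 3/(-5 + ((B - 69) - 32)) = 3/(-5 + ((-69 + B) - 32)) = 3/(-5 + (-101 + B)) = 3/(-106 + B))
√(D(182, -182) + h(-64)) = √(-182 + 3/(-106 - 64)) = √(-182 + 3/(-170)) = √(-182 + 3*(-1/170)) = √(-182 - 3/170) = √(-30943/170) = I*√5260310/170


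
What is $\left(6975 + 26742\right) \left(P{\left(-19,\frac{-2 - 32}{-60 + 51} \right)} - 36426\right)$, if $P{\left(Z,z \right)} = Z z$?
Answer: $- \frac{3691786720}{3} \approx -1.2306 \cdot 10^{9}$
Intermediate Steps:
$\left(6975 + 26742\right) \left(P{\left(-19,\frac{-2 - 32}{-60 + 51} \right)} - 36426\right) = \left(6975 + 26742\right) \left(- 19 \frac{-2 - 32}{-60 + 51} - 36426\right) = 33717 \left(- 19 \left(- \frac{34}{-9}\right) - 36426\right) = 33717 \left(- 19 \left(\left(-34\right) \left(- \frac{1}{9}\right)\right) - 36426\right) = 33717 \left(\left(-19\right) \frac{34}{9} - 36426\right) = 33717 \left(- \frac{646}{9} - 36426\right) = 33717 \left(- \frac{328480}{9}\right) = - \frac{3691786720}{3}$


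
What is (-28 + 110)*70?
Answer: 5740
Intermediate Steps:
(-28 + 110)*70 = 82*70 = 5740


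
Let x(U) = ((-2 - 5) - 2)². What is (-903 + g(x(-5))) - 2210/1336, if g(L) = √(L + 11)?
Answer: -604309/668 + 2*√23 ≈ -895.06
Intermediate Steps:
x(U) = 81 (x(U) = (-7 - 2)² = (-9)² = 81)
g(L) = √(11 + L)
(-903 + g(x(-5))) - 2210/1336 = (-903 + √(11 + 81)) - 2210/1336 = (-903 + √92) - 2210*1/1336 = (-903 + 2*√23) - 1105/668 = -604309/668 + 2*√23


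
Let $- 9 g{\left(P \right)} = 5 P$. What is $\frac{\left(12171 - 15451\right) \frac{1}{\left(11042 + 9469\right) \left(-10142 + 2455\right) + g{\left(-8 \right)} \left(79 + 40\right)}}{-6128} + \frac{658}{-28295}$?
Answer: $- \frac{357609872068817}{15377765734144705} \approx -0.023255$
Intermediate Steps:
$g{\left(P \right)} = - \frac{5 P}{9}$
$\frac{\left(12171 - 15451\right) \frac{1}{\left(11042 + 9469\right) \left(-10142 + 2455\right) + g{\left(-8 \right)} \left(79 + 40\right)}}{-6128} + \frac{658}{-28295} = \frac{\left(12171 - 15451\right) \frac{1}{\left(11042 + 9469\right) \left(-10142 + 2455\right) + \left(- \frac{5}{9}\right) \left(-8\right) \left(79 + 40\right)}}{-6128} + \frac{658}{-28295} = - \frac{3280}{20511 \left(-7687\right) + \frac{40}{9} \cdot 119} \left(- \frac{1}{6128}\right) + 658 \left(- \frac{1}{28295}\right) = - \frac{3280}{-157668057 + \frac{4760}{9}} \left(- \frac{1}{6128}\right) - \frac{658}{28295} = - \frac{3280}{- \frac{1419007753}{9}} \left(- \frac{1}{6128}\right) - \frac{658}{28295} = \left(-3280\right) \left(- \frac{9}{1419007753}\right) \left(- \frac{1}{6128}\right) - \frac{658}{28295} = \frac{29520}{1419007753} \left(- \frac{1}{6128}\right) - \frac{658}{28295} = - \frac{1845}{543479969399} - \frac{658}{28295} = - \frac{357609872068817}{15377765734144705}$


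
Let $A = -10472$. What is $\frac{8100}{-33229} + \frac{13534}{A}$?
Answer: $- \frac{38181749}{24855292} \approx -1.5362$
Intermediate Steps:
$\frac{8100}{-33229} + \frac{13534}{A} = \frac{8100}{-33229} + \frac{13534}{-10472} = 8100 \left(- \frac{1}{33229}\right) + 13534 \left(- \frac{1}{10472}\right) = - \frac{8100}{33229} - \frac{6767}{5236} = - \frac{38181749}{24855292}$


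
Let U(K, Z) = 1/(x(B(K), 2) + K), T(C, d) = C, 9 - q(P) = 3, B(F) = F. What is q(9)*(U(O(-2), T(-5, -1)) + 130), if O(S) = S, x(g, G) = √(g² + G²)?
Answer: 783 + 3*√2 ≈ 787.24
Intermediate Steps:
q(P) = 6 (q(P) = 9 - 1*3 = 9 - 3 = 6)
x(g, G) = √(G² + g²)
U(K, Z) = 1/(K + √(4 + K²)) (U(K, Z) = 1/(√(2² + K²) + K) = 1/(√(4 + K²) + K) = 1/(K + √(4 + K²)))
q(9)*(U(O(-2), T(-5, -1)) + 130) = 6*(1/(-2 + √(4 + (-2)²)) + 130) = 6*(1/(-2 + √(4 + 4)) + 130) = 6*(1/(-2 + √8) + 130) = 6*(1/(-2 + 2*√2) + 130) = 6*(130 + 1/(-2 + 2*√2)) = 780 + 6/(-2 + 2*√2)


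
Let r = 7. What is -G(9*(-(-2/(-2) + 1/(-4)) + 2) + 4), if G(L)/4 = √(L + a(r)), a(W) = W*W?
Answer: -2*√257 ≈ -32.062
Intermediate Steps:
a(W) = W²
G(L) = 4*√(49 + L) (G(L) = 4*√(L + 7²) = 4*√(L + 49) = 4*√(49 + L))
-G(9*(-(-2/(-2) + 1/(-4)) + 2) + 4) = -4*√(49 + (9*(-(-2/(-2) + 1/(-4)) + 2) + 4)) = -4*√(49 + (9*(-(-2*(-½) + 1*(-¼)) + 2) + 4)) = -4*√(49 + (9*(-(1 - ¼) + 2) + 4)) = -4*√(49 + (9*(-1*¾ + 2) + 4)) = -4*√(49 + (9*(-¾ + 2) + 4)) = -4*√(49 + (9*(5/4) + 4)) = -4*√(49 + (45/4 + 4)) = -4*√(49 + 61/4) = -4*√(257/4) = -4*√257/2 = -2*√257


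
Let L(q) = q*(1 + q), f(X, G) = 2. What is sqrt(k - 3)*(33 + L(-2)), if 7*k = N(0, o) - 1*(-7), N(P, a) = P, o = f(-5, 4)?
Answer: 35*I*sqrt(2) ≈ 49.497*I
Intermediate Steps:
o = 2
k = 1 (k = (0 - 1*(-7))/7 = (0 + 7)/7 = (1/7)*7 = 1)
sqrt(k - 3)*(33 + L(-2)) = sqrt(1 - 3)*(33 - 2*(1 - 2)) = sqrt(-2)*(33 - 2*(-1)) = (I*sqrt(2))*(33 + 2) = (I*sqrt(2))*35 = 35*I*sqrt(2)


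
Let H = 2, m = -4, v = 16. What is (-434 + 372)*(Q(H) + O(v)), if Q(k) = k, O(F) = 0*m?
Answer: -124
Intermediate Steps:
O(F) = 0 (O(F) = 0*(-4) = 0)
(-434 + 372)*(Q(H) + O(v)) = (-434 + 372)*(2 + 0) = -62*2 = -124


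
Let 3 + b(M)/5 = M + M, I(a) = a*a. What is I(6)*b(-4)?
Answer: -1980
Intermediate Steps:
I(a) = a**2
b(M) = -15 + 10*M (b(M) = -15 + 5*(M + M) = -15 + 5*(2*M) = -15 + 10*M)
I(6)*b(-4) = 6**2*(-15 + 10*(-4)) = 36*(-15 - 40) = 36*(-55) = -1980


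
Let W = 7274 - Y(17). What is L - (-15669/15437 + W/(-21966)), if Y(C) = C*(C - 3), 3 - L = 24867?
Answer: -4215329813351/169544571 ≈ -24863.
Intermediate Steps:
L = -24864 (L = 3 - 1*24867 = 3 - 24867 = -24864)
Y(C) = C*(-3 + C)
W = 7036 (W = 7274 - 17*(-3 + 17) = 7274 - 17*14 = 7274 - 1*238 = 7274 - 238 = 7036)
L - (-15669/15437 + W/(-21966)) = -24864 - (-15669/15437 + 7036/(-21966)) = -24864 - (-15669*1/15437 + 7036*(-1/21966)) = -24864 - (-15669/15437 - 3518/10983) = -24864 - 1*(-226399993/169544571) = -24864 + 226399993/169544571 = -4215329813351/169544571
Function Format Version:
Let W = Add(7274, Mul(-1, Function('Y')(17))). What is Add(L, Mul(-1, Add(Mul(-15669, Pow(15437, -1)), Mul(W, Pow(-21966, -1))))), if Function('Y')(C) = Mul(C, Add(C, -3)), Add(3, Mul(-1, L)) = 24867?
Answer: Rational(-4215329813351, 169544571) ≈ -24863.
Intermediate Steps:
L = -24864 (L = Add(3, Mul(-1, 24867)) = Add(3, -24867) = -24864)
Function('Y')(C) = Mul(C, Add(-3, C))
W = 7036 (W = Add(7274, Mul(-1, Mul(17, Add(-3, 17)))) = Add(7274, Mul(-1, Mul(17, 14))) = Add(7274, Mul(-1, 238)) = Add(7274, -238) = 7036)
Add(L, Mul(-1, Add(Mul(-15669, Pow(15437, -1)), Mul(W, Pow(-21966, -1))))) = Add(-24864, Mul(-1, Add(Mul(-15669, Pow(15437, -1)), Mul(7036, Pow(-21966, -1))))) = Add(-24864, Mul(-1, Add(Mul(-15669, Rational(1, 15437)), Mul(7036, Rational(-1, 21966))))) = Add(-24864, Mul(-1, Add(Rational(-15669, 15437), Rational(-3518, 10983)))) = Add(-24864, Mul(-1, Rational(-226399993, 169544571))) = Add(-24864, Rational(226399993, 169544571)) = Rational(-4215329813351, 169544571)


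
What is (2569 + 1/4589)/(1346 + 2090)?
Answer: 5894571/7883902 ≈ 0.74767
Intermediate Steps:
(2569 + 1/4589)/(1346 + 2090) = (2569 + 1/4589)/3436 = (11789142/4589)*(1/3436) = 5894571/7883902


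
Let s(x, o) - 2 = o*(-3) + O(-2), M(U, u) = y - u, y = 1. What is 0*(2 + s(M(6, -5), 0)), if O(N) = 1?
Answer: 0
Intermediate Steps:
M(U, u) = 1 - u
s(x, o) = 3 - 3*o (s(x, o) = 2 + (o*(-3) + 1) = 2 + (-3*o + 1) = 2 + (1 - 3*o) = 3 - 3*o)
0*(2 + s(M(6, -5), 0)) = 0*(2 + (3 - 3*0)) = 0*(2 + (3 + 0)) = 0*(2 + 3) = 0*5 = 0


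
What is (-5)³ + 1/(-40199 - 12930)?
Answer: -6641126/53129 ≈ -125.00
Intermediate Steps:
(-5)³ + 1/(-40199 - 12930) = -125 + 1/(-53129) = -125 - 1/53129 = -6641126/53129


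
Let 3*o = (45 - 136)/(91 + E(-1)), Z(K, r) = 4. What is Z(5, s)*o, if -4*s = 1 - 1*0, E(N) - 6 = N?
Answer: -91/72 ≈ -1.2639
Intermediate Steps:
E(N) = 6 + N
s = -¼ (s = -(1 - 1*0)/4 = -(1 + 0)/4 = -¼*1 = -¼ ≈ -0.25000)
o = -91/288 (o = ((45 - 136)/(91 + (6 - 1)))/3 = (-91/(91 + 5))/3 = (-91/96)/3 = (-91*1/96)/3 = (⅓)*(-91/96) = -91/288 ≈ -0.31597)
Z(5, s)*o = 4*(-91/288) = -91/72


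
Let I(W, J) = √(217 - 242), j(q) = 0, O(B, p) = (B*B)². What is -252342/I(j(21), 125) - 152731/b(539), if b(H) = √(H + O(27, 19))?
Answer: -152731*√132995/265990 + 252342*I/5 ≈ -209.4 + 50468.0*I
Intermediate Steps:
O(B, p) = B⁴ (O(B, p) = (B²)² = B⁴)
b(H) = √(531441 + H) (b(H) = √(H + 27⁴) = √(H + 531441) = √(531441 + H))
I(W, J) = 5*I (I(W, J) = √(-25) = 5*I)
-252342/I(j(21), 125) - 152731/b(539) = -252342*(-I/5) - 152731/√(531441 + 539) = -(-252342)*I/5 - 152731*√132995/265990 = 252342*I/5 - 152731*√132995/265990 = -152731*√132995/265990 + 252342*I/5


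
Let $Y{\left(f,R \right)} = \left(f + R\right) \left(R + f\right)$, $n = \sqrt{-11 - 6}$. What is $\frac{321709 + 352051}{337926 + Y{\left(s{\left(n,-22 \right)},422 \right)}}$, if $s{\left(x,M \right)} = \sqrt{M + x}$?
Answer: $\frac{673760}{337926 + \left(422 + \sqrt{-22 + i \sqrt{17}}\right)^{2}} \approx 1.3048 - 0.010057 i$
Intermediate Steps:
$n = i \sqrt{17}$ ($n = \sqrt{-17} = i \sqrt{17} \approx 4.1231 i$)
$Y{\left(f,R \right)} = \left(R + f\right)^{2}$ ($Y{\left(f,R \right)} = \left(R + f\right) \left(R + f\right) = \left(R + f\right)^{2}$)
$\frac{321709 + 352051}{337926 + Y{\left(s{\left(n,-22 \right)},422 \right)}} = \frac{321709 + 352051}{337926 + \left(422 + \sqrt{-22 + i \sqrt{17}}\right)^{2}} = \frac{673760}{337926 + \left(422 + \sqrt{-22 + i \sqrt{17}}\right)^{2}}$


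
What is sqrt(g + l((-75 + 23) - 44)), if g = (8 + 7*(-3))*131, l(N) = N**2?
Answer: sqrt(7513) ≈ 86.678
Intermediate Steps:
g = -1703 (g = (8 - 21)*131 = -13*131 = -1703)
sqrt(g + l((-75 + 23) - 44)) = sqrt(-1703 + ((-75 + 23) - 44)**2) = sqrt(-1703 + (-52 - 44)**2) = sqrt(-1703 + (-96)**2) = sqrt(-1703 + 9216) = sqrt(7513)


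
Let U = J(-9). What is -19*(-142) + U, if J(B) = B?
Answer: 2689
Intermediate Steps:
U = -9
-19*(-142) + U = -19*(-142) - 9 = 2698 - 9 = 2689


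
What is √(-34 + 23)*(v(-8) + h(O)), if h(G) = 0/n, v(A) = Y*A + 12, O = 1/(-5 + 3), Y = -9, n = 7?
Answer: 84*I*√11 ≈ 278.6*I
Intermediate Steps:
O = -½ (O = 1/(-2) = -½ ≈ -0.50000)
v(A) = 12 - 9*A (v(A) = -9*A + 12 = 12 - 9*A)
h(G) = 0 (h(G) = 0/7 = 0*(⅐) = 0)
√(-34 + 23)*(v(-8) + h(O)) = √(-34 + 23)*((12 - 9*(-8)) + 0) = √(-11)*((12 + 72) + 0) = (I*√11)*(84 + 0) = (I*√11)*84 = 84*I*√11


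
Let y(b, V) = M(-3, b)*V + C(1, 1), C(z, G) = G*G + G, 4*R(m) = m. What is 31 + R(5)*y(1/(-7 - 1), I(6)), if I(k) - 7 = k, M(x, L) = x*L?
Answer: 1267/32 ≈ 39.594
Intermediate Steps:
M(x, L) = L*x
I(k) = 7 + k
R(m) = m/4
C(z, G) = G + G² (C(z, G) = G² + G = G + G²)
y(b, V) = 2 - 3*V*b (y(b, V) = (b*(-3))*V + 1*(1 + 1) = (-3*b)*V + 1*2 = -3*V*b + 2 = 2 - 3*V*b)
31 + R(5)*y(1/(-7 - 1), I(6)) = 31 + ((¼)*5)*(2 - 3*(7 + 6)/(-7 - 1)) = 31 + 5*(2 - 3*13/(-8))/4 = 31 + 5*(2 - 3*13*(-⅛))/4 = 31 + 5*(2 + 39/8)/4 = 31 + (5/4)*(55/8) = 31 + 275/32 = 1267/32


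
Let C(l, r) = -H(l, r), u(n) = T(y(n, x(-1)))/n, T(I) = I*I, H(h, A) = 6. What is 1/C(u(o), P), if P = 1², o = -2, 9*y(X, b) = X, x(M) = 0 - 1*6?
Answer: -⅙ ≈ -0.16667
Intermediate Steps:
x(M) = -6 (x(M) = 0 - 6 = -6)
y(X, b) = X/9
T(I) = I²
u(n) = n/81 (u(n) = (n/9)²/n = (n²/81)/n = n/81)
P = 1
C(l, r) = -6 (C(l, r) = -1*6 = -6)
1/C(u(o), P) = 1/(-6) = -⅙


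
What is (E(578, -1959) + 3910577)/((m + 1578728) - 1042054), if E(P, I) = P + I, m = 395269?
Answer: 3909196/931943 ≈ 4.1947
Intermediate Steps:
E(P, I) = I + P
(E(578, -1959) + 3910577)/((m + 1578728) - 1042054) = ((-1959 + 578) + 3910577)/((395269 + 1578728) - 1042054) = (-1381 + 3910577)/(1973997 - 1042054) = 3909196/931943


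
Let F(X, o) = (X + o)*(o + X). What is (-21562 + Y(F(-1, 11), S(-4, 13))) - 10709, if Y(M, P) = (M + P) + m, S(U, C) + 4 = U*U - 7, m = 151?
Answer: -32015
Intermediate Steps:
F(X, o) = (X + o)² (F(X, o) = (X + o)*(X + o) = (X + o)²)
S(U, C) = -11 + U² (S(U, C) = -4 + (U*U - 7) = -4 + (U² - 7) = -4 + (-7 + U²) = -11 + U²)
Y(M, P) = 151 + M + P (Y(M, P) = (M + P) + 151 = 151 + M + P)
(-21562 + Y(F(-1, 11), S(-4, 13))) - 10709 = (-21562 + (151 + (-1 + 11)² + (-11 + (-4)²))) - 10709 = (-21562 + (151 + 10² + (-11 + 16))) - 10709 = (-21562 + (151 + 100 + 5)) - 10709 = (-21562 + 256) - 10709 = -21306 - 10709 = -32015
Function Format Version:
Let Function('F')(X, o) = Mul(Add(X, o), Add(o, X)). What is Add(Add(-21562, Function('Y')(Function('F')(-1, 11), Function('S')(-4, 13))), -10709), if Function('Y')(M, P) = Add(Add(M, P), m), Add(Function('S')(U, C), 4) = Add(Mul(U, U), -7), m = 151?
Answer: -32015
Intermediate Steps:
Function('F')(X, o) = Pow(Add(X, o), 2) (Function('F')(X, o) = Mul(Add(X, o), Add(X, o)) = Pow(Add(X, o), 2))
Function('S')(U, C) = Add(-11, Pow(U, 2)) (Function('S')(U, C) = Add(-4, Add(Mul(U, U), -7)) = Add(-4, Add(Pow(U, 2), -7)) = Add(-4, Add(-7, Pow(U, 2))) = Add(-11, Pow(U, 2)))
Function('Y')(M, P) = Add(151, M, P) (Function('Y')(M, P) = Add(Add(M, P), 151) = Add(151, M, P))
Add(Add(-21562, Function('Y')(Function('F')(-1, 11), Function('S')(-4, 13))), -10709) = Add(Add(-21562, Add(151, Pow(Add(-1, 11), 2), Add(-11, Pow(-4, 2)))), -10709) = Add(Add(-21562, Add(151, Pow(10, 2), Add(-11, 16))), -10709) = Add(Add(-21562, Add(151, 100, 5)), -10709) = Add(Add(-21562, 256), -10709) = Add(-21306, -10709) = -32015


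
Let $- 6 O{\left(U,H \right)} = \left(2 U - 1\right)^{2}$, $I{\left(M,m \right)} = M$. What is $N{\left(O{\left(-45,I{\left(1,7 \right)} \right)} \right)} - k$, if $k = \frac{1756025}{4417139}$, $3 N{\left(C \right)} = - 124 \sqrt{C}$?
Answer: $- \frac{1756025}{4417139} - \frac{5642 i \sqrt{6}}{9} \approx -0.39755 - 1535.6 i$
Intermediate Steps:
$O{\left(U,H \right)} = - \frac{\left(-1 + 2 U\right)^{2}}{6}$ ($O{\left(U,H \right)} = - \frac{\left(2 U - 1\right)^{2}}{6} = - \frac{\left(-1 + 2 U\right)^{2}}{6}$)
$N{\left(C \right)} = - \frac{124 \sqrt{C}}{3}$ ($N{\left(C \right)} = \frac{\left(-124\right) \sqrt{C}}{3} = - \frac{124 \sqrt{C}}{3}$)
$k = \frac{1756025}{4417139}$ ($k = 1756025 \cdot \frac{1}{4417139} = \frac{1756025}{4417139} \approx 0.39755$)
$N{\left(O{\left(-45,I{\left(1,7 \right)} \right)} \right)} - k = - \frac{124 \sqrt{- \frac{\left(-1 + 2 \left(-45\right)\right)^{2}}{6}}}{3} - \frac{1756025}{4417139} = - \frac{124 \sqrt{- \frac{\left(-1 - 90\right)^{2}}{6}}}{3} - \frac{1756025}{4417139} = - \frac{124 \sqrt{- \frac{\left(-91\right)^{2}}{6}}}{3} - \frac{1756025}{4417139} = - \frac{124 \sqrt{\left(- \frac{1}{6}\right) 8281}}{3} - \frac{1756025}{4417139} = - \frac{124 \sqrt{- \frac{8281}{6}}}{3} - \frac{1756025}{4417139} = - \frac{124 \frac{91 i \sqrt{6}}{6}}{3} - \frac{1756025}{4417139} = - \frac{5642 i \sqrt{6}}{9} - \frac{1756025}{4417139} = - \frac{1756025}{4417139} - \frac{5642 i \sqrt{6}}{9}$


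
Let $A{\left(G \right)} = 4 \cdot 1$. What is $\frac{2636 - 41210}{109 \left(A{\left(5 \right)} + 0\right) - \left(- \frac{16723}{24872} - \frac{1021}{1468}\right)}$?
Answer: $- \frac{352104397776}{3992304383} \approx -88.196$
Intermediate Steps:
$A{\left(G \right)} = 4$
$\frac{2636 - 41210}{109 \left(A{\left(5 \right)} + 0\right) - \left(- \frac{16723}{24872} - \frac{1021}{1468}\right)} = \frac{2636 - 41210}{109 \left(4 + 0\right) - \left(- \frac{16723}{24872} - \frac{1021}{1468}\right)} = - \frac{38574}{109 \cdot 4 - - \frac{12485919}{9128024}} = - \frac{38574}{436 + \left(\frac{1021}{1468} + \frac{16723}{24872}\right)} = - \frac{38574}{436 + \frac{12485919}{9128024}} = - \frac{38574}{\frac{3992304383}{9128024}} = \left(-38574\right) \frac{9128024}{3992304383} = - \frac{352104397776}{3992304383}$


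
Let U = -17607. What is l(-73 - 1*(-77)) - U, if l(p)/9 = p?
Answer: 17643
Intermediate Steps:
l(p) = 9*p
l(-73 - 1*(-77)) - U = 9*(-73 - 1*(-77)) - 1*(-17607) = 9*(-73 + 77) + 17607 = 9*4 + 17607 = 36 + 17607 = 17643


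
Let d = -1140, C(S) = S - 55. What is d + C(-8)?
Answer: -1203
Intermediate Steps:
C(S) = -55 + S
d + C(-8) = -1140 + (-55 - 8) = -1140 - 63 = -1203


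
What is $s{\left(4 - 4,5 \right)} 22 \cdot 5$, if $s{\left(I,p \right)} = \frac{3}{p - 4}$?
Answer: $330$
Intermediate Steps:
$s{\left(I,p \right)} = \frac{3}{-4 + p}$ ($s{\left(I,p \right)} = \frac{3}{p - 4} = \frac{3}{-4 + p}$)
$s{\left(4 - 4,5 \right)} 22 \cdot 5 = \frac{3}{-4 + 5} \cdot 22 \cdot 5 = \frac{3}{1} \cdot 22 \cdot 5 = 3 \cdot 1 \cdot 22 \cdot 5 = 3 \cdot 22 \cdot 5 = 66 \cdot 5 = 330$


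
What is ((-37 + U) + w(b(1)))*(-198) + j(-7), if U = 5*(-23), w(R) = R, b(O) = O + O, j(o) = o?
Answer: 29693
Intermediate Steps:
b(O) = 2*O
U = -115
((-37 + U) + w(b(1)))*(-198) + j(-7) = ((-37 - 115) + 2*1)*(-198) - 7 = (-152 + 2)*(-198) - 7 = -150*(-198) - 7 = 29700 - 7 = 29693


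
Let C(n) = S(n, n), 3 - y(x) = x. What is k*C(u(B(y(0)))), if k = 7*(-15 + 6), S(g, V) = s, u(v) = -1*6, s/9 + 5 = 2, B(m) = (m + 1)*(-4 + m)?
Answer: 1701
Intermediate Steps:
y(x) = 3 - x
B(m) = (1 + m)*(-4 + m)
s = -27 (s = -45 + 9*2 = -45 + 18 = -27)
u(v) = -6
S(g, V) = -27
k = -63 (k = 7*(-9) = -63)
C(n) = -27
k*C(u(B(y(0)))) = -63*(-27) = 1701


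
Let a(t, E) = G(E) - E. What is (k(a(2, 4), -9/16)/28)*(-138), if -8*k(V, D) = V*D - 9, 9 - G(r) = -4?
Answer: -15525/1792 ≈ -8.6635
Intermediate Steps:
G(r) = 13 (G(r) = 9 - 1*(-4) = 9 + 4 = 13)
a(t, E) = 13 - E
k(V, D) = 9/8 - D*V/8 (k(V, D) = -(V*D - 9)/8 = -(D*V - 9)/8 = -(-9 + D*V)/8 = 9/8 - D*V/8)
(k(a(2, 4), -9/16)/28)*(-138) = ((9/8 - (-9/16)*(13 - 1*4)/8)/28)*(-138) = ((9/8 - (-9*1/16)*(13 - 4)/8)*(1/28))*(-138) = ((9/8 - ⅛*(-9/16)*9)*(1/28))*(-138) = ((9/8 + 81/128)*(1/28))*(-138) = ((225/128)*(1/28))*(-138) = (225/3584)*(-138) = -15525/1792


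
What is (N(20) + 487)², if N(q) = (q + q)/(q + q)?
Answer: 238144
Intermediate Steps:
N(q) = 1 (N(q) = (2*q)/((2*q)) = (2*q)*(1/(2*q)) = 1)
(N(20) + 487)² = (1 + 487)² = 488² = 238144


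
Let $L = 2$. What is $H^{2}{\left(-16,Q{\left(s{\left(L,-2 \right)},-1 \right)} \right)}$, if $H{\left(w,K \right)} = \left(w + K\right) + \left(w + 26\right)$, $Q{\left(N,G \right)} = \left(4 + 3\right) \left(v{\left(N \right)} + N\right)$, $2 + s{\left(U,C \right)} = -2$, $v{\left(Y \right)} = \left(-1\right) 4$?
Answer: $3844$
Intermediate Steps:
$v{\left(Y \right)} = -4$
$s{\left(U,C \right)} = -4$ ($s{\left(U,C \right)} = -2 - 2 = -4$)
$Q{\left(N,G \right)} = -28 + 7 N$ ($Q{\left(N,G \right)} = \left(4 + 3\right) \left(-4 + N\right) = 7 \left(-4 + N\right) = -28 + 7 N$)
$H{\left(w,K \right)} = 26 + K + 2 w$ ($H{\left(w,K \right)} = \left(K + w\right) + \left(26 + w\right) = 26 + K + 2 w$)
$H^{2}{\left(-16,Q{\left(s{\left(L,-2 \right)},-1 \right)} \right)} = \left(26 + \left(-28 + 7 \left(-4\right)\right) + 2 \left(-16\right)\right)^{2} = \left(26 - 56 - 32\right)^{2} = \left(-62\right)^{2} = 3844$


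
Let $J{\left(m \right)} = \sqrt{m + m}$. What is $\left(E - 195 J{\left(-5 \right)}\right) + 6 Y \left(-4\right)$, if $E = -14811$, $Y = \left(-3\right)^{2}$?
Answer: $-15027 - 195 i \sqrt{10} \approx -15027.0 - 616.64 i$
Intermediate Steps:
$Y = 9$
$J{\left(m \right)} = \sqrt{2} \sqrt{m}$ ($J{\left(m \right)} = \sqrt{2 m} = \sqrt{2} \sqrt{m}$)
$\left(E - 195 J{\left(-5 \right)}\right) + 6 Y \left(-4\right) = \left(-14811 - 195 \sqrt{2} \sqrt{-5}\right) + 6 \cdot 9 \left(-4\right) = \left(-14811 - 195 \sqrt{2} i \sqrt{5}\right) + 54 \left(-4\right) = \left(-14811 - 195 i \sqrt{10}\right) - 216 = -15027 - 195 i \sqrt{10}$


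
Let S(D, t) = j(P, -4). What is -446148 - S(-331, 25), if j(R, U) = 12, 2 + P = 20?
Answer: -446160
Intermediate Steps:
P = 18 (P = -2 + 20 = 18)
S(D, t) = 12
-446148 - S(-331, 25) = -446148 - 1*12 = -446148 - 12 = -446160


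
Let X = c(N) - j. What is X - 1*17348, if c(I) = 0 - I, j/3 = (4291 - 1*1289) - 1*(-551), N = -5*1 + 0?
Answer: -28002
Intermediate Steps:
N = -5 (N = -5 + 0 = -5)
j = 10659 (j = 3*((4291 - 1*1289) - 1*(-551)) = 3*((4291 - 1289) + 551) = 3*(3002 + 551) = 3*3553 = 10659)
c(I) = -I
X = -10654 (X = -1*(-5) - 1*10659 = 5 - 10659 = -10654)
X - 1*17348 = -10654 - 1*17348 = -10654 - 17348 = -28002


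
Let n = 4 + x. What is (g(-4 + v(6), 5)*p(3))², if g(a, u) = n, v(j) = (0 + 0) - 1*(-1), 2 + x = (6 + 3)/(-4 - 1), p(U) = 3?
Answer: 9/25 ≈ 0.36000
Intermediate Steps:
x = -19/5 (x = -2 + (6 + 3)/(-4 - 1) = -2 + 9/(-5) = -2 + 9*(-⅕) = -2 - 9/5 = -19/5 ≈ -3.8000)
v(j) = 1 (v(j) = 0 + 1 = 1)
n = ⅕ (n = 4 - 19/5 = ⅕ ≈ 0.20000)
g(a, u) = ⅕
(g(-4 + v(6), 5)*p(3))² = ((⅕)*3)² = (⅗)² = 9/25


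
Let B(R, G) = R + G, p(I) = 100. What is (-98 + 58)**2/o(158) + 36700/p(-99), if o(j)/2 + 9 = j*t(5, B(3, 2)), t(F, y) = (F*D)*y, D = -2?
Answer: 2901803/7909 ≈ 366.90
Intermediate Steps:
B(R, G) = G + R
t(F, y) = -2*F*y (t(F, y) = (F*(-2))*y = (-2*F)*y = -2*F*y)
o(j) = -18 - 100*j (o(j) = -18 + 2*(j*(-2*5*(2 + 3))) = -18 + 2*(j*(-2*5*5)) = -18 + 2*(j*(-50)) = -18 + 2*(-50*j) = -18 - 100*j)
(-98 + 58)**2/o(158) + 36700/p(-99) = (-98 + 58)**2/(-18 - 100*158) + 36700/100 = (-40)**2/(-18 - 15800) + 36700*(1/100) = 1600/(-15818) + 367 = 1600*(-1/15818) + 367 = -800/7909 + 367 = 2901803/7909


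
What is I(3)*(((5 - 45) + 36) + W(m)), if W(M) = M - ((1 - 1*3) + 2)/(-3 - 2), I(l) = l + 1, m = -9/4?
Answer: -25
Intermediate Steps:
m = -9/4 (m = -9*1/4 = -9/4 ≈ -2.2500)
I(l) = 1 + l
W(M) = M (W(M) = M - ((1 - 3) + 2)/(-5) = M - (-2 + 2)*(-1)/5 = M - 0*(-1)/5 = M - 1*0 = M + 0 = M)
I(3)*(((5 - 45) + 36) + W(m)) = (1 + 3)*(((5 - 45) + 36) - 9/4) = 4*((-40 + 36) - 9/4) = 4*(-4 - 9/4) = 4*(-25/4) = -25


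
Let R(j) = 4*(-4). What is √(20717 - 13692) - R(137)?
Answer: 16 + 5*√281 ≈ 99.815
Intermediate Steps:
R(j) = -16
√(20717 - 13692) - R(137) = √(20717 - 13692) - 1*(-16) = √7025 + 16 = 5*√281 + 16 = 16 + 5*√281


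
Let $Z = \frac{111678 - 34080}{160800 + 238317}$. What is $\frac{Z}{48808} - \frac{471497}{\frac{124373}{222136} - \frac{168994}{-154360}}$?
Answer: $- \frac{6561190570761786516786851}{23026239080681214348} \approx -2.8494 \cdot 10^{5}$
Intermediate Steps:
$Z = \frac{25866}{133039}$ ($Z = \frac{77598}{399117} = 77598 \cdot \frac{1}{399117} = \frac{25866}{133039} \approx 0.19442$)
$\frac{Z}{48808} - \frac{471497}{\frac{124373}{222136} - \frac{168994}{-154360}} = \frac{25866}{133039 \cdot 48808} - \frac{471497}{\frac{124373}{222136} - \frac{168994}{-154360}} = \frac{25866}{133039} \cdot \frac{1}{48808} - \frac{471497}{124373 \cdot \frac{1}{222136} - - \frac{84497}{77180}} = \frac{12933}{3246683756} - \frac{471497}{\frac{124373}{222136} + \frac{84497}{77180}} = \frac{12933}{3246683756} - \frac{471497}{\frac{7092233433}{4286114120}} = \frac{12933}{3246683756} - \frac{2020889949237640}{7092233433} = - \frac{6561190570761786516786851}{23026239080681214348}$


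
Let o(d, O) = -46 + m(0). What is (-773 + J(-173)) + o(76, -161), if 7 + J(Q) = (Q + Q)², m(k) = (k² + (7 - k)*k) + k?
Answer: 118890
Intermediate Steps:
m(k) = k + k² + k*(7 - k) (m(k) = (k² + k*(7 - k)) + k = k + k² + k*(7 - k))
o(d, O) = -46 (o(d, O) = -46 + 8*0 = -46 + 0 = -46)
J(Q) = -7 + 4*Q² (J(Q) = -7 + (Q + Q)² = -7 + (2*Q)² = -7 + 4*Q²)
(-773 + J(-173)) + o(76, -161) = (-773 + (-7 + 4*(-173)²)) - 46 = (-773 + (-7 + 4*29929)) - 46 = (-773 + (-7 + 119716)) - 46 = (-773 + 119709) - 46 = 118936 - 46 = 118890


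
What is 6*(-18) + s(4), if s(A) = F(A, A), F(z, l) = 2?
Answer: -106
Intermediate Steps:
s(A) = 2
6*(-18) + s(4) = 6*(-18) + 2 = -108 + 2 = -106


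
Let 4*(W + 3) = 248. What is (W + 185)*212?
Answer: 51728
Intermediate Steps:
W = 59 (W = -3 + (1/4)*248 = -3 + 62 = 59)
(W + 185)*212 = (59 + 185)*212 = 244*212 = 51728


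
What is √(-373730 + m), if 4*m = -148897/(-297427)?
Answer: I*√132244795080240661/594854 ≈ 611.33*I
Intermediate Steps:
m = 148897/1189708 (m = (-148897/(-297427))/4 = (-148897*(-1/297427))/4 = (¼)*(148897/297427) = 148897/1189708 ≈ 0.12515)
√(-373730 + m) = √(-373730 + 148897/1189708) = √(-444629421943/1189708) = I*√132244795080240661/594854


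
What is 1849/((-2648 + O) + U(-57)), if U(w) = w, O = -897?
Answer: -1849/3602 ≈ -0.51333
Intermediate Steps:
1849/((-2648 + O) + U(-57)) = 1849/((-2648 - 897) - 57) = 1849/(-3545 - 57) = 1849/(-3602) = 1849*(-1/3602) = -1849/3602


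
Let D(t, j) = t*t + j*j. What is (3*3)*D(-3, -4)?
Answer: 225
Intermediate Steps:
D(t, j) = j² + t² (D(t, j) = t² + j² = j² + t²)
(3*3)*D(-3, -4) = (3*3)*((-4)² + (-3)²) = 9*(16 + 9) = 9*25 = 225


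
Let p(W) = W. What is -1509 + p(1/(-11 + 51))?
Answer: -60359/40 ≈ -1509.0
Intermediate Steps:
-1509 + p(1/(-11 + 51)) = -1509 + 1/(-11 + 51) = -1509 + 1/40 = -60359/40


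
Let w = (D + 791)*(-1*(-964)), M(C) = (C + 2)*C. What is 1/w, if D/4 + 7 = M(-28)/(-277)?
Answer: 277/200935196 ≈ 1.3786e-6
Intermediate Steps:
M(C) = C*(2 + C) (M(C) = (2 + C)*C = C*(2 + C))
D = -10668/277 (D = -28 + 4*(-28*(2 - 28)/(-277)) = -28 + 4*(-28*(-26)*(-1/277)) = -28 + 4*(728*(-1/277)) = -28 + 4*(-728/277) = -28 - 2912/277 = -10668/277 ≈ -38.513)
w = 200935196/277 (w = (-10668/277 + 791)*(-1*(-964)) = (208439/277)*964 = 200935196/277 ≈ 7.2540e+5)
1/w = 1/(200935196/277) = 277/200935196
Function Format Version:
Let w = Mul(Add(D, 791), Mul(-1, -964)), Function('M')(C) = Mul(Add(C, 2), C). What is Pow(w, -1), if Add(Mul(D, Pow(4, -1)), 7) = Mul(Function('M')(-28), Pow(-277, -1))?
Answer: Rational(277, 200935196) ≈ 1.3786e-6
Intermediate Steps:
Function('M')(C) = Mul(C, Add(2, C)) (Function('M')(C) = Mul(Add(2, C), C) = Mul(C, Add(2, C)))
D = Rational(-10668, 277) (D = Add(-28, Mul(4, Mul(Mul(-28, Add(2, -28)), Pow(-277, -1)))) = Add(-28, Mul(4, Mul(Mul(-28, -26), Rational(-1, 277)))) = Add(-28, Mul(4, Mul(728, Rational(-1, 277)))) = Add(-28, Mul(4, Rational(-728, 277))) = Add(-28, Rational(-2912, 277)) = Rational(-10668, 277) ≈ -38.513)
w = Rational(200935196, 277) (w = Mul(Add(Rational(-10668, 277), 791), Mul(-1, -964)) = Mul(Rational(208439, 277), 964) = Rational(200935196, 277) ≈ 7.2540e+5)
Pow(w, -1) = Pow(Rational(200935196, 277), -1) = Rational(277, 200935196)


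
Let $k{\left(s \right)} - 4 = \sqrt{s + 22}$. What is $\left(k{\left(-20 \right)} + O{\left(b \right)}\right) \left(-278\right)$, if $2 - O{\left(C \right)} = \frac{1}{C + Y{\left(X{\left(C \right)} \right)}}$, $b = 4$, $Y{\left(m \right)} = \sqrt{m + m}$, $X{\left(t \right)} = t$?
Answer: $-1529 - \frac{695 \sqrt{2}}{2} \approx -2020.4$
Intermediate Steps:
$k{\left(s \right)} = 4 + \sqrt{22 + s}$ ($k{\left(s \right)} = 4 + \sqrt{s + 22} = 4 + \sqrt{22 + s}$)
$Y{\left(m \right)} = \sqrt{2} \sqrt{m}$ ($Y{\left(m \right)} = \sqrt{2 m} = \sqrt{2} \sqrt{m}$)
$O{\left(C \right)} = 2 - \frac{1}{C + \sqrt{2} \sqrt{C}}$
$\left(k{\left(-20 \right)} + O{\left(b \right)}\right) \left(-278\right) = \left(\left(4 + \sqrt{22 - 20}\right) + \frac{-1 + 2 \cdot 4 + 2 \sqrt{2} \sqrt{4}}{4 + \sqrt{2} \sqrt{4}}\right) \left(-278\right) = \left(\left(4 + \sqrt{2}\right) + \frac{-1 + 8 + 2 \sqrt{2} \cdot 2}{4 + \sqrt{2} \cdot 2}\right) \left(-278\right) = \left(\left(4 + \sqrt{2}\right) + \frac{-1 + 8 + 4 \sqrt{2}}{4 + 2 \sqrt{2}}\right) \left(-278\right) = \left(\left(4 + \sqrt{2}\right) + \frac{7 + 4 \sqrt{2}}{4 + 2 \sqrt{2}}\right) \left(-278\right) = \left(4 + \sqrt{2} + \frac{7 + 4 \sqrt{2}}{4 + 2 \sqrt{2}}\right) \left(-278\right) = -1112 - 278 \sqrt{2} - \frac{278 \left(7 + 4 \sqrt{2}\right)}{4 + 2 \sqrt{2}}$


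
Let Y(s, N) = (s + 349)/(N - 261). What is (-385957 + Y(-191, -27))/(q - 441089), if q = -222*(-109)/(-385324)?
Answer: 5353873432597/6118639273224 ≈ 0.87501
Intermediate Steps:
q = -12099/192662 (q = 24198*(-1/385324) = -12099/192662 ≈ -0.062799)
Y(s, N) = (349 + s)/(-261 + N)
(-385957 + Y(-191, -27))/(q - 441089) = (-385957 + (349 - 191)/(-261 - 27))/(-12099/192662 - 441089) = (-385957 + 158/(-288))/(-84981101017/192662) = (-385957 - 1/288*158)*(-192662/84981101017) = (-385957 - 79/144)*(-192662/84981101017) = -55577887/144*(-192662/84981101017) = 5353873432597/6118639273224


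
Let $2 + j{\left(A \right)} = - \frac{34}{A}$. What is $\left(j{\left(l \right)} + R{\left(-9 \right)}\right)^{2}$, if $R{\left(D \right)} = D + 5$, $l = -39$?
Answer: $\frac{40000}{1521} \approx 26.298$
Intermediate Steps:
$j{\left(A \right)} = -2 - \frac{34}{A}$
$R{\left(D \right)} = 5 + D$
$\left(j{\left(l \right)} + R{\left(-9 \right)}\right)^{2} = \left(\left(-2 - \frac{34}{-39}\right) + \left(5 - 9\right)\right)^{2} = \left(\left(-2 - - \frac{34}{39}\right) - 4\right)^{2} = \left(\left(-2 + \frac{34}{39}\right) - 4\right)^{2} = \left(- \frac{44}{39} - 4\right)^{2} = \left(- \frac{200}{39}\right)^{2} = \frac{40000}{1521}$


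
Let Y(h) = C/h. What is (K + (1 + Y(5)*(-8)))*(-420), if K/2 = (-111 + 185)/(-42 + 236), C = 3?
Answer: 123732/97 ≈ 1275.6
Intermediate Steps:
Y(h) = 3/h
K = 74/97 (K = 2*((-111 + 185)/(-42 + 236)) = 2*(74/194) = 2*(74*(1/194)) = 2*(37/97) = 74/97 ≈ 0.76289)
(K + (1 + Y(5)*(-8)))*(-420) = (74/97 + (1 + (3/5)*(-8)))*(-420) = (74/97 + (1 + (3*(⅕))*(-8)))*(-420) = (74/97 + (1 + (⅗)*(-8)))*(-420) = (74/97 + (1 - 24/5))*(-420) = (74/97 - 19/5)*(-420) = -1473/485*(-420) = 123732/97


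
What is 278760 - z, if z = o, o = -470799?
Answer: 749559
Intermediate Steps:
z = -470799
278760 - z = 278760 - 1*(-470799) = 278760 + 470799 = 749559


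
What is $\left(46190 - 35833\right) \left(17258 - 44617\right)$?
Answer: $-283357163$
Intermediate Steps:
$\left(46190 - 35833\right) \left(17258 - 44617\right) = 10357 \left(-27359\right) = -283357163$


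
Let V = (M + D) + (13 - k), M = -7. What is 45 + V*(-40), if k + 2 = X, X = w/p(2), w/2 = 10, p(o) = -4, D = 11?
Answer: -915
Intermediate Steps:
w = 20 (w = 2*10 = 20)
X = -5 (X = 20/(-4) = 20*(-¼) = -5)
k = -7 (k = -2 - 5 = -7)
V = 24 (V = (-7 + 11) + (13 - 1*(-7)) = 4 + (13 + 7) = 4 + 20 = 24)
45 + V*(-40) = 45 + 24*(-40) = 45 - 960 = -915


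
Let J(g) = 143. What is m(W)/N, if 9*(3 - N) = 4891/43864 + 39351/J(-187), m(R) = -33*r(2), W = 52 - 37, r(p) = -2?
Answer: -286607376/119802521 ≈ -2.3923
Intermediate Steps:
W = 15
m(R) = 66 (m(R) = -33*(-2) = 66)
N = -119802521/4342536 (N = 3 - (4891/43864 + 39351/143)/9 = 3 - (4891*(1/43864) + 39351*(1/143))/9 = 3 - (4891/43864 + 3027/11)/9 = 3 - ⅑*132830129/482504 = 3 - 132830129/4342536 = -119802521/4342536 ≈ -27.588)
m(W)/N = 66/(-119802521/4342536) = 66*(-4342536/119802521) = -286607376/119802521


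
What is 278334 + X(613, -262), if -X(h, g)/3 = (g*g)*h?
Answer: -125957982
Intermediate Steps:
X(h, g) = -3*h*g**2 (X(h, g) = -3*g*g*h = -3*g**2*h = -3*h*g**2)
278334 + X(613, -262) = 278334 - 3*613*(-262)**2 = 278334 - 3*613*68644 = 278334 - 126236316 = -125957982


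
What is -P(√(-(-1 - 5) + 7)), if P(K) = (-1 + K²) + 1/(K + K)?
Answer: -12 - √13/26 ≈ -12.139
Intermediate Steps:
P(K) = -1 + K² + 1/(2*K) (P(K) = (-1 + K²) + 1/(2*K) = -1 + K² + 1/(2*K))
-P(√(-(-1 - 5) + 7)) = -(-1 + (√(-(-1 - 5) + 7))² + 1/(2*(√(-(-1 - 5) + 7)))) = -(-1 + (√(-1*(-6) + 7))² + 1/(2*(√(-1*(-6) + 7)))) = -(-1 + (√(6 + 7))² + 1/(2*(√(6 + 7)))) = -(-1 + (√13)² + 1/(2*(√13))) = -(-1 + 13 + (√13/13)/2) = -(-1 + 13 + √13/26) = -(12 + √13/26) = -12 - √13/26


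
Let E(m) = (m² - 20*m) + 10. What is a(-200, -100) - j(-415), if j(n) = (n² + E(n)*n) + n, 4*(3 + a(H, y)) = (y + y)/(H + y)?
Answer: 448501273/6 ≈ 7.4750e+7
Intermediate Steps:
a(H, y) = -3 + y/(2*(H + y)) (a(H, y) = -3 + ((y + y)/(H + y))/4 = -3 + ((2*y)/(H + y))/4 = -3 + (2*y/(H + y))/4 = -3 + y/(2*(H + y)))
E(m) = 10 + m² - 20*m
j(n) = n + n² + n*(10 + n² - 20*n) (j(n) = (n² + (10 + n² - 20*n)*n) + n = (n² + n*(10 + n² - 20*n)) + n = n + n² + n*(10 + n² - 20*n))
a(-200, -100) - j(-415) = (-3*(-200) - 5/2*(-100))/(-200 - 100) - (-415)*(11 + (-415)² - 19*(-415)) = (600 + 250)/(-300) - (-415)*(11 + 172225 + 7885) = -1/300*850 - (-415)*180121 = -17/6 - 1*(-74750215) = -17/6 + 74750215 = 448501273/6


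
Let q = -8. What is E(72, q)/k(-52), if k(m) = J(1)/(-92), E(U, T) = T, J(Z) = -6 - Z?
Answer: -736/7 ≈ -105.14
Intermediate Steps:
k(m) = 7/92 (k(m) = (-6 - 1*1)/(-92) = (-6 - 1)*(-1/92) = -7*(-1/92) = 7/92)
E(72, q)/k(-52) = -8/7/92 = -8*92/7 = -736/7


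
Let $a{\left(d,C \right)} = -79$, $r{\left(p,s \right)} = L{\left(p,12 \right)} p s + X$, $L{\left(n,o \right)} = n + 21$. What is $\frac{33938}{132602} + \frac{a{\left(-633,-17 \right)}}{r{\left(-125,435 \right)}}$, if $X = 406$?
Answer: $\frac{95961346635}{374959073206} \approx 0.25592$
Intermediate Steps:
$L{\left(n,o \right)} = 21 + n$
$r{\left(p,s \right)} = 406 + p s \left(21 + p\right)$ ($r{\left(p,s \right)} = \left(21 + p\right) p s + 406 = p \left(21 + p\right) s + 406 = p s \left(21 + p\right) + 406 = 406 + p s \left(21 + p\right)$)
$\frac{33938}{132602} + \frac{a{\left(-633,-17 \right)}}{r{\left(-125,435 \right)}} = \frac{33938}{132602} - \frac{79}{406 - 54375 \left(21 - 125\right)} = 33938 \cdot \frac{1}{132602} - \frac{79}{406 - 54375 \left(-104\right)} = \frac{16969}{66301} - \frac{79}{406 + 5655000} = \frac{16969}{66301} - \frac{79}{5655406} = \frac{95961346635}{374959073206}$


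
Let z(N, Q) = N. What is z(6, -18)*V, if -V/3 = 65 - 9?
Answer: -1008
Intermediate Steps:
V = -168 (V = -3*(65 - 9) = -3*56 = -168)
z(6, -18)*V = 6*(-168) = -1008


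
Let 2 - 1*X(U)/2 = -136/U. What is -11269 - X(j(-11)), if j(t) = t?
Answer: -123731/11 ≈ -11248.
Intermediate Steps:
X(U) = 4 + 272/U (X(U) = 4 - (-272)/U = 4 + 272/U)
-11269 - X(j(-11)) = -11269 - (4 + 272/(-11)) = -11269 - (4 + 272*(-1/11)) = -11269 - (4 - 272/11) = -11269 - 1*(-228/11) = -11269 + 228/11 = -123731/11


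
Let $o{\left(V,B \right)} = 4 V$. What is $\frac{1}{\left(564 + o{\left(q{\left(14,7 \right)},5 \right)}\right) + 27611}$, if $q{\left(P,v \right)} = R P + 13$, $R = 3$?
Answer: $\frac{1}{28395} \approx 3.5217 \cdot 10^{-5}$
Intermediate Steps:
$q{\left(P,v \right)} = 13 + 3 P$ ($q{\left(P,v \right)} = 3 P + 13 = 13 + 3 P$)
$\frac{1}{\left(564 + o{\left(q{\left(14,7 \right)},5 \right)}\right) + 27611} = \frac{1}{\left(564 + 4 \left(13 + 3 \cdot 14\right)\right) + 27611} = \frac{1}{\left(564 + 4 \left(13 + 42\right)\right) + 27611} = \frac{1}{\left(564 + 4 \cdot 55\right) + 27611} = \frac{1}{\left(564 + 220\right) + 27611} = \frac{1}{784 + 27611} = \frac{1}{28395}$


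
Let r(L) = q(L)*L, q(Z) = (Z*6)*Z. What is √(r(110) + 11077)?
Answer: √7997077 ≈ 2827.9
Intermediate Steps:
q(Z) = 6*Z² (q(Z) = (6*Z)*Z = 6*Z²)
r(L) = 6*L³ (r(L) = (6*L²)*L = 6*L³)
√(r(110) + 11077) = √(6*110³ + 11077) = √(6*1331000 + 11077) = √(7986000 + 11077) = √7997077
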